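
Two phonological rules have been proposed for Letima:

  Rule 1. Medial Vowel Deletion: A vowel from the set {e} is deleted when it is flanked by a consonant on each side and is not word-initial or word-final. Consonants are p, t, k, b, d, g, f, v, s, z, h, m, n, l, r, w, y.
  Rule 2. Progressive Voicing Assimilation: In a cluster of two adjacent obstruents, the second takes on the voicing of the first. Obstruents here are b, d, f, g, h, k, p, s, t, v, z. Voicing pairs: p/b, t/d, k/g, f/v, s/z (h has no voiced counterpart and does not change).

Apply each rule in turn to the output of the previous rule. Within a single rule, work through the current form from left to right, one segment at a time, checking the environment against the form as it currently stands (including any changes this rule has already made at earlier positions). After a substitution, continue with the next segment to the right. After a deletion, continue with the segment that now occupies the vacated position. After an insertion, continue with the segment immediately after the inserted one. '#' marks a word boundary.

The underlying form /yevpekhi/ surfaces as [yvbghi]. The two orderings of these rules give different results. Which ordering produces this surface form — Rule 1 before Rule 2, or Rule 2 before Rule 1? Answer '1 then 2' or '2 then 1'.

1 then 2

Order 1 then 2:
  1 Medial Vowel Deletion: [yevpekhi] → [yvpkhi]
  2 Progressive Voicing Assimilation: [yvpkhi] → [yvbghi]
  result: [yvbghi]
Order 2 then 1:
  2 Progressive Voicing Assimilation: [yevpekhi] → [yevbekhi]
  1 Medial Vowel Deletion: [yevbekhi] → [yvbkhi]
  result: [yvbkhi]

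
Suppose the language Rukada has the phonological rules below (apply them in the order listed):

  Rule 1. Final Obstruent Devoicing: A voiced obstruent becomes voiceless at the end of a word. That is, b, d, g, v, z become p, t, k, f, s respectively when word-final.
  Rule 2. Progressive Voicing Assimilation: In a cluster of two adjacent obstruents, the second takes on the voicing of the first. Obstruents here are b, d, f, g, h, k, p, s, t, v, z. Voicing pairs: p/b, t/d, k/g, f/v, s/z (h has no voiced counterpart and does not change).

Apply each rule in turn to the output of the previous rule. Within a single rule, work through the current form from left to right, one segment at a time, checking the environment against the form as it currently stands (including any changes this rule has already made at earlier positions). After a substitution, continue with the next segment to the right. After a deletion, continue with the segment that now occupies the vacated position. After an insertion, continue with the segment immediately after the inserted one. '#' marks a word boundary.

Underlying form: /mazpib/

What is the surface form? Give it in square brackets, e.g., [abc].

Rule 1 Final Obstruent Devoicing: [mazpib] → [mazpip]
Rule 2 Progressive Voicing Assimilation: [mazpip] → [mazbip]

[mazbip]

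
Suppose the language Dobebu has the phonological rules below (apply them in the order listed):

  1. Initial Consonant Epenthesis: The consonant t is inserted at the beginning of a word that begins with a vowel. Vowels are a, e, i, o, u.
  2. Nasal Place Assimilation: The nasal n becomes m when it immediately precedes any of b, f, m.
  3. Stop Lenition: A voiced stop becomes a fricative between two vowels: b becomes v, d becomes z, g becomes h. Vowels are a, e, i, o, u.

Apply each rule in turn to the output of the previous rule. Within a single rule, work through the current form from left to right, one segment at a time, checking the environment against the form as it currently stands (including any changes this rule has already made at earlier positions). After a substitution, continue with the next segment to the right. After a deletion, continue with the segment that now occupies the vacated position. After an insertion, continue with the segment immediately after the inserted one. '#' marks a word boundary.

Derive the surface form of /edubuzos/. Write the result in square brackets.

1 Initial Consonant Epenthesis: [edubuzos] → [tedubuzos]
2 Nasal Place Assimilation: no change — [tedubuzos]
3 Stop Lenition: [tedubuzos] → [tezuvuzos]

[tezuvuzos]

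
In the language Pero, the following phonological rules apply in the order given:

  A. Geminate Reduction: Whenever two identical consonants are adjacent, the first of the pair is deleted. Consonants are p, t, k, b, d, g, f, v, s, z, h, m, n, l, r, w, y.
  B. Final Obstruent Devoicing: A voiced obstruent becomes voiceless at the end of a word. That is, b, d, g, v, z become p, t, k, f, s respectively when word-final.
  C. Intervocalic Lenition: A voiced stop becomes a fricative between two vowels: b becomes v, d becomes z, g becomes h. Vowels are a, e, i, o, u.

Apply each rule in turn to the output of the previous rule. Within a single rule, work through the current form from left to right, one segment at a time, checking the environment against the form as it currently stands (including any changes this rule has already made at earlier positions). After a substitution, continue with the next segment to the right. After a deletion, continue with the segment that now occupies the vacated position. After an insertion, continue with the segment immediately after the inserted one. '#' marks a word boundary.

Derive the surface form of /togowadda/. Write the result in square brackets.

[tohowaza]

A Geminate Reduction: [togowadda] → [togowada]
B Final Obstruent Devoicing: no change — [togowada]
C Intervocalic Lenition: [togowada] → [tohowaza]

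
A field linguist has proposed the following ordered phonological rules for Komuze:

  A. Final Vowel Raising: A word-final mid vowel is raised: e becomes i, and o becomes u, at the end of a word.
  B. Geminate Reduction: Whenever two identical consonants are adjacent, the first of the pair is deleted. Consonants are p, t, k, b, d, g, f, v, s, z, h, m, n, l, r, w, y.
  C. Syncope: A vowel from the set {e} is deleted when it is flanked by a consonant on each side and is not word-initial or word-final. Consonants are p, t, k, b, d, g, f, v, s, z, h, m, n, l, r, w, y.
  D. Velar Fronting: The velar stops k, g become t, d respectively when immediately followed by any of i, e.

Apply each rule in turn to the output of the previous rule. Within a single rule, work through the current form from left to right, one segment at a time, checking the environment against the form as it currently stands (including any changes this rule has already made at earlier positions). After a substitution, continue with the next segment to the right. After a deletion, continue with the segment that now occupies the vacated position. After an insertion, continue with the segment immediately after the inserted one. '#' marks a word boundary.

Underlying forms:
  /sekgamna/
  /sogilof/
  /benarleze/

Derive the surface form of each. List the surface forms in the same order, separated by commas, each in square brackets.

/sekgamna/:
  A Final Vowel Raising: no change — [sekgamna]
  B Geminate Reduction: no change — [sekgamna]
  C Syncope: [sekgamna] → [skgamna]
  D Velar Fronting: no change — [skgamna]
/sogilof/:
  A Final Vowel Raising: no change — [sogilof]
  B Geminate Reduction: no change — [sogilof]
  C Syncope: no change — [sogilof]
  D Velar Fronting: [sogilof] → [sodilof]
/benarleze/:
  A Final Vowel Raising: [benarleze] → [benarlezi]
  B Geminate Reduction: no change — [benarlezi]
  C Syncope: [benarlezi] → [bnarlzi]
  D Velar Fronting: no change — [bnarlzi]

[skgamna], [sodilof], [bnarlzi]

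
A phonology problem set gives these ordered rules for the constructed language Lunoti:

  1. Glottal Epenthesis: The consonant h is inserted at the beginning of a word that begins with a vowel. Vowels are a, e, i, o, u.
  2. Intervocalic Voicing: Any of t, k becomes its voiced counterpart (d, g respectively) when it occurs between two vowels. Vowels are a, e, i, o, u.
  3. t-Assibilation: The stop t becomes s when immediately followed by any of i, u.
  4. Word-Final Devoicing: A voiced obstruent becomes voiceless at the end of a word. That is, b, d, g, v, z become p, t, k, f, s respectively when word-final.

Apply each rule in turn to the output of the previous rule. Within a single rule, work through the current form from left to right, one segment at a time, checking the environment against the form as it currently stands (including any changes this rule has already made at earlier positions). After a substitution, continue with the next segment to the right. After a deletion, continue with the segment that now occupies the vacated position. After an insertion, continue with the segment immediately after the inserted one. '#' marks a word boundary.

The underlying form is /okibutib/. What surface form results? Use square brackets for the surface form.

[hogibudip]

1 Glottal Epenthesis: [okibutib] → [hokibutib]
2 Intervocalic Voicing: [hokibutib] → [hogibudib]
3 t-Assibilation: no change — [hogibudib]
4 Word-Final Devoicing: [hogibudib] → [hogibudip]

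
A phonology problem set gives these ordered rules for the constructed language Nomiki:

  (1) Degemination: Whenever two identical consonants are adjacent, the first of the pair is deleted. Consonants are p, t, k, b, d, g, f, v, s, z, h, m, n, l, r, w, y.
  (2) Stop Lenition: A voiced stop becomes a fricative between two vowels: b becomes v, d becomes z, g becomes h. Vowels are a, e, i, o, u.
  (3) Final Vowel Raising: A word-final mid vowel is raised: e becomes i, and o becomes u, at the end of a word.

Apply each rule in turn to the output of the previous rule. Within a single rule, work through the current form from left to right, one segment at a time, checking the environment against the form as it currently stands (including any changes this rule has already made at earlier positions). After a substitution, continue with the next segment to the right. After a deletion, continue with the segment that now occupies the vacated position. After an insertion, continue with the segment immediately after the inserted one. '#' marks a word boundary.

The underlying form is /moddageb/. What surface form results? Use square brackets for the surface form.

(1) Degemination: [moddageb] → [modageb]
(2) Stop Lenition: [modageb] → [mozaheb]
(3) Final Vowel Raising: no change — [mozaheb]

[mozaheb]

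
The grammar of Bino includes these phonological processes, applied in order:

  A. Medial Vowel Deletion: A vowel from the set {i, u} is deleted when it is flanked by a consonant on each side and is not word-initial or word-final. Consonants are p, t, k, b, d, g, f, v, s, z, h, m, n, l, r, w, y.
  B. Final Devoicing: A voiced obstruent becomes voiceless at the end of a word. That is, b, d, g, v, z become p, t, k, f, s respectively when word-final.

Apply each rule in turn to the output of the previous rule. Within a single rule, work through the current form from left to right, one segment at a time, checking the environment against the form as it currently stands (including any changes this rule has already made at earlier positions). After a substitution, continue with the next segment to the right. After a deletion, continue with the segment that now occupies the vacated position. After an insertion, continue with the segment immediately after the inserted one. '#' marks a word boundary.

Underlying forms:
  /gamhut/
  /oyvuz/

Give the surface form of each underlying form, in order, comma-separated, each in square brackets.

[gamht], [oyvs]

/gamhut/:
  A Medial Vowel Deletion: [gamhut] → [gamht]
  B Final Devoicing: no change — [gamht]
/oyvuz/:
  A Medial Vowel Deletion: [oyvuz] → [oyvz]
  B Final Devoicing: [oyvz] → [oyvs]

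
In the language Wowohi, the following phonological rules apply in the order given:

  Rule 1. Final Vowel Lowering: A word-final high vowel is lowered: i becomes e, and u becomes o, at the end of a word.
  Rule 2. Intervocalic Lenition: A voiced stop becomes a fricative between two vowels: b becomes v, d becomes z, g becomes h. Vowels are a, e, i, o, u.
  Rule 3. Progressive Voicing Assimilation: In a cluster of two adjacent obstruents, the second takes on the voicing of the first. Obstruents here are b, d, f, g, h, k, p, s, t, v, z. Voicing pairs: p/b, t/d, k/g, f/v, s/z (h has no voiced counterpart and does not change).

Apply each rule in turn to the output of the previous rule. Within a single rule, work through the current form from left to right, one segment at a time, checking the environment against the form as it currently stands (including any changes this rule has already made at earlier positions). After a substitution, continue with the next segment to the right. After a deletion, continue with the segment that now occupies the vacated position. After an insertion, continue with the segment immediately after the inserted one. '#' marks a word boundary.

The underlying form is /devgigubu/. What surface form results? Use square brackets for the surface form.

Rule 1 Final Vowel Lowering: [devgigubu] → [devgigubo]
Rule 2 Intervocalic Lenition: [devgigubo] → [devgihuvo]
Rule 3 Progressive Voicing Assimilation: no change — [devgihuvo]

[devgihuvo]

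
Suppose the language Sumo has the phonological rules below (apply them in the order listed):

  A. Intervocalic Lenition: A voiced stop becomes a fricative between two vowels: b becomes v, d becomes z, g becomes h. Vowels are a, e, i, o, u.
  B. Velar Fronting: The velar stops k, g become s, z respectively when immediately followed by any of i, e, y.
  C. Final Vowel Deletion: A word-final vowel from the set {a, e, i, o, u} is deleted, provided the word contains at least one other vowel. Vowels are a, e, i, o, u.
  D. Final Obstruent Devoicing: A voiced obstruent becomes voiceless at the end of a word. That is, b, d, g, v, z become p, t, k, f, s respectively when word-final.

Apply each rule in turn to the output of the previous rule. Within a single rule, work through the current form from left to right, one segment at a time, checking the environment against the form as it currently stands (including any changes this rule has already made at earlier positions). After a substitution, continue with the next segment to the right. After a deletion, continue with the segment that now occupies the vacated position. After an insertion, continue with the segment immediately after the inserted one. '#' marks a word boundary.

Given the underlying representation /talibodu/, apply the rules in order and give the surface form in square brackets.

[talivos]

A Intervocalic Lenition: [talibodu] → [talivozu]
B Velar Fronting: no change — [talivozu]
C Final Vowel Deletion: [talivozu] → [talivoz]
D Final Obstruent Devoicing: [talivoz] → [talivos]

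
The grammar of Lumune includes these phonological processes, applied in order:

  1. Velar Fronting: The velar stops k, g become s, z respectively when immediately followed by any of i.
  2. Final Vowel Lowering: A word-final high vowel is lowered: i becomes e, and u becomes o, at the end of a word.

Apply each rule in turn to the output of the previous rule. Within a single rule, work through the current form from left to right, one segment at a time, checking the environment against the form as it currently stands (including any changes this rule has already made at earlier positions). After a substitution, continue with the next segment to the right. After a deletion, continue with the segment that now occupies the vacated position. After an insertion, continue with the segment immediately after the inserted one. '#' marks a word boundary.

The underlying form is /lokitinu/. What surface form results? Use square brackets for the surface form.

1 Velar Fronting: [lokitinu] → [lositinu]
2 Final Vowel Lowering: [lositinu] → [lositino]

[lositino]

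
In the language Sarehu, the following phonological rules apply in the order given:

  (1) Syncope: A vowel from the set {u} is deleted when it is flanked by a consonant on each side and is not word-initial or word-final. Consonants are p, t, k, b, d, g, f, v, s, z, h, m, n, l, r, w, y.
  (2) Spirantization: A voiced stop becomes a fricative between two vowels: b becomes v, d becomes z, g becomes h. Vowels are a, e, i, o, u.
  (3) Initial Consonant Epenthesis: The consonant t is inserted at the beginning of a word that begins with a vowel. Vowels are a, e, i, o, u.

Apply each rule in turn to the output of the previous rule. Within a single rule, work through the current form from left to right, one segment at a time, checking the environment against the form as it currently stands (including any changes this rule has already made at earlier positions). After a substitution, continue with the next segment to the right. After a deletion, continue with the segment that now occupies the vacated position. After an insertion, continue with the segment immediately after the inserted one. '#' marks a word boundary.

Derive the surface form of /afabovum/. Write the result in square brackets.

(1) Syncope: [afabovum] → [afabovm]
(2) Spirantization: [afabovm] → [afavovm]
(3) Initial Consonant Epenthesis: [afavovm] → [tafavovm]

[tafavovm]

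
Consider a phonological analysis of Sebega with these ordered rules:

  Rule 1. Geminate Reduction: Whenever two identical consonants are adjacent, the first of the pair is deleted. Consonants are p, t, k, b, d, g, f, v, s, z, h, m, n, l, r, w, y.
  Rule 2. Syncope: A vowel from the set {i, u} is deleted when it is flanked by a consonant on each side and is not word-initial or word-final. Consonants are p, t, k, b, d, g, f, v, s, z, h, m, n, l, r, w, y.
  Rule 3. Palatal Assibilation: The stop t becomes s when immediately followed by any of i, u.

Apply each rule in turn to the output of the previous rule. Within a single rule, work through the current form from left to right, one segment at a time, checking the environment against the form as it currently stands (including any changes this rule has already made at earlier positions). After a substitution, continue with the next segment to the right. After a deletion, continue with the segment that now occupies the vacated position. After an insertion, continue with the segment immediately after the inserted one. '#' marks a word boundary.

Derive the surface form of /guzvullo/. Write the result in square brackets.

Rule 1 Geminate Reduction: [guzvullo] → [guzvulo]
Rule 2 Syncope: [guzvulo] → [gzvlo]
Rule 3 Palatal Assibilation: no change — [gzvlo]

[gzvlo]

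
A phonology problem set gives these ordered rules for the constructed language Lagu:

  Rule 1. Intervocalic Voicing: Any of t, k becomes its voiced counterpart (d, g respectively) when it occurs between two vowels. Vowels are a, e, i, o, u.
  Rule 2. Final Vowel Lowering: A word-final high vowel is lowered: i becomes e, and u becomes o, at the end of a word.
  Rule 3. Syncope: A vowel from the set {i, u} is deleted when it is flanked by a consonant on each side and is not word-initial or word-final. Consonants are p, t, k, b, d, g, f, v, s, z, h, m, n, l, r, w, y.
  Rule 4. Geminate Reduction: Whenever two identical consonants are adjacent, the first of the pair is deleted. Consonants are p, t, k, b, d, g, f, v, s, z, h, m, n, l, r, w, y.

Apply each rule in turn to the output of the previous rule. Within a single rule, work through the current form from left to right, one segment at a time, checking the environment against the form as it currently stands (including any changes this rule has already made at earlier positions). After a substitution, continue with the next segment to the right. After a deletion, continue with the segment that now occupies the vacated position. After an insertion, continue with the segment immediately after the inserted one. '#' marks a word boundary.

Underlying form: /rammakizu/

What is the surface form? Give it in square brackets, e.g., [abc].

Rule 1 Intervocalic Voicing: [rammakizu] → [rammagizu]
Rule 2 Final Vowel Lowering: [rammagizu] → [rammagizo]
Rule 3 Syncope: [rammagizo] → [rammagzo]
Rule 4 Geminate Reduction: [rammagzo] → [ramagzo]

[ramagzo]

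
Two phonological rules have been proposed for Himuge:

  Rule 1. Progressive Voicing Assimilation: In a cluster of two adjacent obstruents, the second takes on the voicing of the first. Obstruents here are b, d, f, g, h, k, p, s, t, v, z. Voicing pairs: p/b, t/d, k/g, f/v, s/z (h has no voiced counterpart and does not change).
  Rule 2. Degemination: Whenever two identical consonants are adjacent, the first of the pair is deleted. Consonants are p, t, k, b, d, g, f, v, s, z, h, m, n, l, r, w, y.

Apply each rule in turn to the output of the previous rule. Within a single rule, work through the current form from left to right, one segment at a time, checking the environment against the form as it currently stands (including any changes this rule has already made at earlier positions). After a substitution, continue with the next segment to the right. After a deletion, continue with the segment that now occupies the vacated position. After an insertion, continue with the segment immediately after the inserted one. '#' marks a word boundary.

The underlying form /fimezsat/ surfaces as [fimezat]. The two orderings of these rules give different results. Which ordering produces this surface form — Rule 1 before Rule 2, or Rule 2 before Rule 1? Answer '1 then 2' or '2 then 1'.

Order 1 then 2:
  1 Progressive Voicing Assimilation: [fimezsat] → [fimezzat]
  2 Degemination: [fimezzat] → [fimezat]
  result: [fimezat]
Order 2 then 1:
  2 Degemination: no change — [fimezsat]
  1 Progressive Voicing Assimilation: [fimezsat] → [fimezzat]
  result: [fimezzat]

1 then 2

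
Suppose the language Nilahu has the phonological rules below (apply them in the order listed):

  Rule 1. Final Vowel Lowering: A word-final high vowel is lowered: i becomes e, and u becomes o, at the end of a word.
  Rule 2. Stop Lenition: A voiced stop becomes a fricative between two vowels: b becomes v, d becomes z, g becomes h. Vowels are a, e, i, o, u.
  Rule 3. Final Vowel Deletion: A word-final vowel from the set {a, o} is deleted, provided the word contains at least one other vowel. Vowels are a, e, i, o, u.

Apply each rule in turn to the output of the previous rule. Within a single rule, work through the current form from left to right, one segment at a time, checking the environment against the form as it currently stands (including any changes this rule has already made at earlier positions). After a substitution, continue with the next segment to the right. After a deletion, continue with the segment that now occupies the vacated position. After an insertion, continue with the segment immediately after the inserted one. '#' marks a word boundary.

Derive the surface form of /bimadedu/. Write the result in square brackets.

Rule 1 Final Vowel Lowering: [bimadedu] → [bimadedo]
Rule 2 Stop Lenition: [bimadedo] → [bimazezo]
Rule 3 Final Vowel Deletion: [bimazezo] → [bimazez]

[bimazez]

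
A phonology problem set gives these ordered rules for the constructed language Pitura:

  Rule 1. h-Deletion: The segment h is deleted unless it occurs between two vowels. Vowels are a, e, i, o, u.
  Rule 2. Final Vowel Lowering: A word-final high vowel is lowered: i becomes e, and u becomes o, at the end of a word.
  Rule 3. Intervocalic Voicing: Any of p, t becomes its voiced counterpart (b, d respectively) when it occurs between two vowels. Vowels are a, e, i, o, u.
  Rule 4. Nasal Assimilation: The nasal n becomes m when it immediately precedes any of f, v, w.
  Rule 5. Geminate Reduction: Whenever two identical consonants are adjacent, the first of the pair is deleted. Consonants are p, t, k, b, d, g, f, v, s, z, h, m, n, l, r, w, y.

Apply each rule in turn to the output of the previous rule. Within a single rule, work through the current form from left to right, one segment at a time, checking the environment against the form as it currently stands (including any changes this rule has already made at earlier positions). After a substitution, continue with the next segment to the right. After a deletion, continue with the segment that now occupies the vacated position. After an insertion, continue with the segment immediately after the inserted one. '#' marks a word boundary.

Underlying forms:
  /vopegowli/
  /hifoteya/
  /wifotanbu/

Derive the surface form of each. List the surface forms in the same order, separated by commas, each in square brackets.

[vobegowle], [ifodeya], [wifodanbo]

/vopegowli/:
  Rule 1 h-Deletion: no change — [vopegowli]
  Rule 2 Final Vowel Lowering: [vopegowli] → [vopegowle]
  Rule 3 Intervocalic Voicing: [vopegowle] → [vobegowle]
  Rule 4 Nasal Assimilation: no change — [vobegowle]
  Rule 5 Geminate Reduction: no change — [vobegowle]
/hifoteya/:
  Rule 1 h-Deletion: [hifoteya] → [ifoteya]
  Rule 2 Final Vowel Lowering: no change — [ifoteya]
  Rule 3 Intervocalic Voicing: [ifoteya] → [ifodeya]
  Rule 4 Nasal Assimilation: no change — [ifodeya]
  Rule 5 Geminate Reduction: no change — [ifodeya]
/wifotanbu/:
  Rule 1 h-Deletion: no change — [wifotanbu]
  Rule 2 Final Vowel Lowering: [wifotanbu] → [wifotanbo]
  Rule 3 Intervocalic Voicing: [wifotanbo] → [wifodanbo]
  Rule 4 Nasal Assimilation: no change — [wifodanbo]
  Rule 5 Geminate Reduction: no change — [wifodanbo]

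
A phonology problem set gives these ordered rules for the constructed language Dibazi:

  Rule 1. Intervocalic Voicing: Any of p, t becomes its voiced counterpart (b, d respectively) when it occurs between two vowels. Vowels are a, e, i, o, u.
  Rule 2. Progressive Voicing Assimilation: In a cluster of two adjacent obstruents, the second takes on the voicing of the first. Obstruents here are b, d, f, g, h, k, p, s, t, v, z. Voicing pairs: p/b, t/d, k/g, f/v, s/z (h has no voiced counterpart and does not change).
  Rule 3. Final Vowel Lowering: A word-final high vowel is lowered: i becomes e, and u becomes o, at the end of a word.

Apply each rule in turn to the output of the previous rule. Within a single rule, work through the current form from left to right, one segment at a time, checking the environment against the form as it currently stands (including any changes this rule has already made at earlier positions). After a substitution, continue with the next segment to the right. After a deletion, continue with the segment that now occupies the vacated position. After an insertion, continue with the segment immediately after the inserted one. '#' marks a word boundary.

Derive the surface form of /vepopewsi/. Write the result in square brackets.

Rule 1 Intervocalic Voicing: [vepopewsi] → [vebobewsi]
Rule 2 Progressive Voicing Assimilation: no change — [vebobewsi]
Rule 3 Final Vowel Lowering: [vebobewsi] → [vebobewse]

[vebobewse]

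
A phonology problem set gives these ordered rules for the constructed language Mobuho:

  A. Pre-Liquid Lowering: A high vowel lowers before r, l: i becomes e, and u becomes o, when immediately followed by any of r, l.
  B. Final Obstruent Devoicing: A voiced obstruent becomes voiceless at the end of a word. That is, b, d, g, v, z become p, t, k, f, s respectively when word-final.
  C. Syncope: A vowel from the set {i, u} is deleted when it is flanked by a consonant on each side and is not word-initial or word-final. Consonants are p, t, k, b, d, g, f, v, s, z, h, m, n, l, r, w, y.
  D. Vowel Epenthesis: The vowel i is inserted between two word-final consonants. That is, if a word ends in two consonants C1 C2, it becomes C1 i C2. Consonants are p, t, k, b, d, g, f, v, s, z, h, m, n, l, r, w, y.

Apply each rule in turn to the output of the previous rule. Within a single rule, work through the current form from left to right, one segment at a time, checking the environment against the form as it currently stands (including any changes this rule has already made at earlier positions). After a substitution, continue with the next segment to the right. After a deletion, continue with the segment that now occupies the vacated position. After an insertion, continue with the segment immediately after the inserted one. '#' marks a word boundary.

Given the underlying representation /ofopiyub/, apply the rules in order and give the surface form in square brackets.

[ofopyip]

A Pre-Liquid Lowering: no change — [ofopiyub]
B Final Obstruent Devoicing: [ofopiyub] → [ofopiyup]
C Syncope: [ofopiyup] → [ofopyp]
D Vowel Epenthesis: [ofopyp] → [ofopyip]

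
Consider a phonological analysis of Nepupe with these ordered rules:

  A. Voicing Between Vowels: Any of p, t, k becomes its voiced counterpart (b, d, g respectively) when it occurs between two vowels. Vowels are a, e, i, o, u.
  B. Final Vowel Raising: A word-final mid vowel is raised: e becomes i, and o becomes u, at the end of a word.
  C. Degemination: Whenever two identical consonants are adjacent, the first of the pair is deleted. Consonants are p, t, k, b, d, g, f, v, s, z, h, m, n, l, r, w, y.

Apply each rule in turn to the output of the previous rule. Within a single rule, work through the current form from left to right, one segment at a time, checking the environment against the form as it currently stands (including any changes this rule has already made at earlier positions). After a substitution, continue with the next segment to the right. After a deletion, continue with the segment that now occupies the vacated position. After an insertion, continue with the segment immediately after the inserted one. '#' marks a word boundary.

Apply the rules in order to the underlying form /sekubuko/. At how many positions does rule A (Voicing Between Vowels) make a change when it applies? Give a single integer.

2

A Voicing Between Vowels: [sekubuko] → [segubugo]
B Final Vowel Raising: [segubugo] → [segubugu]
C Degemination: no change — [segubugu]
Rule A changed 2 position(s).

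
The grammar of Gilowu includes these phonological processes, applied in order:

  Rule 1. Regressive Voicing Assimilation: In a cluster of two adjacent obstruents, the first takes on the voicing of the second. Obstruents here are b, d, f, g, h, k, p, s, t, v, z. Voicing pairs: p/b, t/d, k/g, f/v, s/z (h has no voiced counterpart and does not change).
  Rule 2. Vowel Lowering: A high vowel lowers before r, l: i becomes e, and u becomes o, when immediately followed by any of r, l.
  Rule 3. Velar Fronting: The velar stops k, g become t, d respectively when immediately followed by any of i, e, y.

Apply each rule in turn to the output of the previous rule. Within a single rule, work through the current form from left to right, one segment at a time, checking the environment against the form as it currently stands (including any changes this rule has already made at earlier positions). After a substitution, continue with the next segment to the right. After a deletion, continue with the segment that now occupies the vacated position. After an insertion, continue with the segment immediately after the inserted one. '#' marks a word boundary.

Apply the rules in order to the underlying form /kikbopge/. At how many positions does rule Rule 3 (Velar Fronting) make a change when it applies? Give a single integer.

Rule 1 Regressive Voicing Assimilation: [kikbopge] → [kigbobge]
Rule 2 Vowel Lowering: no change — [kigbobge]
Rule 3 Velar Fronting: [kigbobge] → [tigbobde]
Rule Rule 3 changed 2 position(s).

2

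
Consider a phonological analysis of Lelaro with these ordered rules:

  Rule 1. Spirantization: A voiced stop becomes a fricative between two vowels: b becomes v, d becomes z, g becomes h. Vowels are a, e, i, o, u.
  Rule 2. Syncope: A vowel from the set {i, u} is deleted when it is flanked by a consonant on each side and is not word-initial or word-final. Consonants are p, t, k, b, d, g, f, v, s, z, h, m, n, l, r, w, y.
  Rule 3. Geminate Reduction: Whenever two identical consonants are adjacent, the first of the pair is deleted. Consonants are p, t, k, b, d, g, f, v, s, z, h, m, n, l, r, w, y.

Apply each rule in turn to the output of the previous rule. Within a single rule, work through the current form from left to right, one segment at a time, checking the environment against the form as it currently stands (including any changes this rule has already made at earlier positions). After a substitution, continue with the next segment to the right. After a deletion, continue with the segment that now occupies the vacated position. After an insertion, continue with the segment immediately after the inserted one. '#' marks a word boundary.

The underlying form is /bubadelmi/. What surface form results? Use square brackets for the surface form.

[bvazelmi]

Rule 1 Spirantization: [bubadelmi] → [buvazelmi]
Rule 2 Syncope: [buvazelmi] → [bvazelmi]
Rule 3 Geminate Reduction: no change — [bvazelmi]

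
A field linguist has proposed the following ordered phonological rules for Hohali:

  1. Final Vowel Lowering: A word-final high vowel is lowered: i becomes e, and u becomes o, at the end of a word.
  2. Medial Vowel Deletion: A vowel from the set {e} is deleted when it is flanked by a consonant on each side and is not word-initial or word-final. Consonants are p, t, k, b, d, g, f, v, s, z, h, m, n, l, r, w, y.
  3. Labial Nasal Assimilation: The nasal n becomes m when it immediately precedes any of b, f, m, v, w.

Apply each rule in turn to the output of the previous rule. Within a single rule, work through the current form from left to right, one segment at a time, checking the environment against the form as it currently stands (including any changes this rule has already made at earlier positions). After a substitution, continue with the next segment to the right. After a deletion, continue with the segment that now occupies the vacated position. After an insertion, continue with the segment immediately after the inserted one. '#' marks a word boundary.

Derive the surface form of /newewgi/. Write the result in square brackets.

[mwwge]

1 Final Vowel Lowering: [newewgi] → [newewge]
2 Medial Vowel Deletion: [newewge] → [nwwge]
3 Labial Nasal Assimilation: [nwwge] → [mwwge]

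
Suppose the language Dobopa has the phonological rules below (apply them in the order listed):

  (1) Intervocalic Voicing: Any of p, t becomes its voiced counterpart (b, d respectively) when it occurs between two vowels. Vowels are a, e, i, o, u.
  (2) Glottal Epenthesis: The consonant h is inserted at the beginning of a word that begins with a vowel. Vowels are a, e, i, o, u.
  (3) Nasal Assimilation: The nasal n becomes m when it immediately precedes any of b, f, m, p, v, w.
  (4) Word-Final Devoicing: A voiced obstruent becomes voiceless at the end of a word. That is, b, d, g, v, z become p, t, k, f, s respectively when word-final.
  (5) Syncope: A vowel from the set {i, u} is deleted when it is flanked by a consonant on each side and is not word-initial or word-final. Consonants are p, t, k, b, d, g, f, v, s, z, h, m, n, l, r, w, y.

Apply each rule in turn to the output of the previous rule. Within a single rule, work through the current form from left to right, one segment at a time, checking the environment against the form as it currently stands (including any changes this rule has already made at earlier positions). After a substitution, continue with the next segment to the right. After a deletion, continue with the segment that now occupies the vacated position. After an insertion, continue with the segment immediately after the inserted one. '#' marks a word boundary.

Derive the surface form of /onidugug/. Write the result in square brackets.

[hondgk]

(1) Intervocalic Voicing: no change — [onidugug]
(2) Glottal Epenthesis: [onidugug] → [honidugug]
(3) Nasal Assimilation: no change — [honidugug]
(4) Word-Final Devoicing: [honidugug] → [honiduguk]
(5) Syncope: [honiduguk] → [hondgk]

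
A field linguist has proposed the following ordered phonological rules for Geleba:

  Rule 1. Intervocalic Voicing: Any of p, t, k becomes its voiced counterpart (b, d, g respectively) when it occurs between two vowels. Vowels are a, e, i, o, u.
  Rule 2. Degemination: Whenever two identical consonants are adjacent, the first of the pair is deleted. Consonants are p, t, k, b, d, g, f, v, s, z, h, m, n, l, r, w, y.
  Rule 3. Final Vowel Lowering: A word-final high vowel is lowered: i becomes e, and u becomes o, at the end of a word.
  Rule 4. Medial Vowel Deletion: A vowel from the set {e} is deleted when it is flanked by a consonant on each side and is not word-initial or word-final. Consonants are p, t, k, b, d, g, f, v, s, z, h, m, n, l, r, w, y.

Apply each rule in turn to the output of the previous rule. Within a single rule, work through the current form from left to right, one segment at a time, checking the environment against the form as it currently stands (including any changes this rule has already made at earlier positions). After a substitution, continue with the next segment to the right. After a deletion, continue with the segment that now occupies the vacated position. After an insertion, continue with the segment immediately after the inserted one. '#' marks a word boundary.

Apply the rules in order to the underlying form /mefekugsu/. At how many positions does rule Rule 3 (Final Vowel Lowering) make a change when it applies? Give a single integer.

1

Rule 1 Intervocalic Voicing: [mefekugsu] → [mefegugsu]
Rule 2 Degemination: no change — [mefegugsu]
Rule 3 Final Vowel Lowering: [mefegugsu] → [mefegugso]
Rule 4 Medial Vowel Deletion: [mefegugso] → [mfgugso]
Rule Rule 3 changed 1 position(s).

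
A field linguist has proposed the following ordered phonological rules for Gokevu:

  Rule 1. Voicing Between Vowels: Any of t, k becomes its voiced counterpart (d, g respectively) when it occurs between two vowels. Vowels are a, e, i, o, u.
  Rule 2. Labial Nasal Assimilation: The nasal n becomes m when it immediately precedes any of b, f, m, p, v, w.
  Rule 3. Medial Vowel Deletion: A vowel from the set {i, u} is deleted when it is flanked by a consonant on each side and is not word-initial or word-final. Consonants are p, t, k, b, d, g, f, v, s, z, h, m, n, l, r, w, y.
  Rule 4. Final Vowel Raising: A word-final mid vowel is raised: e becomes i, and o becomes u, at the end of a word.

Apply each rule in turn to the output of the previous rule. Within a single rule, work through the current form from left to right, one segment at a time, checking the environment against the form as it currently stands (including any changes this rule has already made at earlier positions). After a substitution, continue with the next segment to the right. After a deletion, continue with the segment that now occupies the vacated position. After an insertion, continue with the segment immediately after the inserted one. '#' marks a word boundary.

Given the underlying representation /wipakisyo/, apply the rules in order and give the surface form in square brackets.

[wpagsyu]

Rule 1 Voicing Between Vowels: [wipakisyo] → [wipagisyo]
Rule 2 Labial Nasal Assimilation: no change — [wipagisyo]
Rule 3 Medial Vowel Deletion: [wipagisyo] → [wpagsyo]
Rule 4 Final Vowel Raising: [wpagsyo] → [wpagsyu]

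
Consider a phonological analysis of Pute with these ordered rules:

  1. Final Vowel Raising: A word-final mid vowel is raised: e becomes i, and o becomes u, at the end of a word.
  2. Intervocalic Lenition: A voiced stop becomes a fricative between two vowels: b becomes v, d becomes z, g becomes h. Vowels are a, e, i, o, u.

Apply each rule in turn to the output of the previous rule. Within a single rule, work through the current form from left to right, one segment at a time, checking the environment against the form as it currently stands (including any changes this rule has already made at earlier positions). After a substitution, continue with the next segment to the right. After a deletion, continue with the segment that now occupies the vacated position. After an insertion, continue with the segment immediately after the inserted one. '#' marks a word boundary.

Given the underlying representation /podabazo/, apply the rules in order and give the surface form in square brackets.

[pozavazu]

1 Final Vowel Raising: [podabazo] → [podabazu]
2 Intervocalic Lenition: [podabazu] → [pozavazu]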